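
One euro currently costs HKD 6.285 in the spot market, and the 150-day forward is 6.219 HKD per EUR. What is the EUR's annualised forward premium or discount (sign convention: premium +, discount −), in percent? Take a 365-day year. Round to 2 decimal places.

-2.56%

T = 150/365 years.
(F − S)/S = (6.219 − 6.285)/6.285 = -0.0105012.
Annualise by dividing by T: -0.0105012 / (150/365) = -0.025553 → -2.56%.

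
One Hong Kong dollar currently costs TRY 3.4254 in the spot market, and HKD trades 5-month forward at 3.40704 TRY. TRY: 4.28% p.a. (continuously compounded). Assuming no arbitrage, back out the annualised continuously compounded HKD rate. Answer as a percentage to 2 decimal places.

T = 5/12 years.
By CIP, F/S equals the TRY-to-HKD growth ratio: 3.40704/3.4254 = 0.9946400.
The TRY side grows by e^(0.0428×5/12) = 1.0179933.
That pins the HKD growth at 1.0234791.
Take logs: ln 1.0234791 / (5/12) = 0.055698, so 5.57%.

5.57%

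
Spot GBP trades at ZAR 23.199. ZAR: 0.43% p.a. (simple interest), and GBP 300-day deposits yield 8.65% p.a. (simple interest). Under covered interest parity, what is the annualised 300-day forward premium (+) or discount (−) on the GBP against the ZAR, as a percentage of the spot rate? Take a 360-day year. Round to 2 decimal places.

T = 300/360 years.
F = S · g_ZAR/g_GBP = 23.199 × 1.0035833/1.0720833 = 21.716716.
Annualised premium = (F − S)/S × (1/T) = (21.716716 − 23.199)/23.199 ÷ (300/360) = -7.67%.

-7.67%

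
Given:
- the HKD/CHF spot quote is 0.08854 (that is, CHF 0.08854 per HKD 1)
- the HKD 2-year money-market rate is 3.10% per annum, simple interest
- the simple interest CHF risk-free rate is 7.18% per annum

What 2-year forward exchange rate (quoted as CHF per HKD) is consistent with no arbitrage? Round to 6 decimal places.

T = 2 years.
Growth of 1 CHF over T: 1 + 0.0718×2 = 1.143600.
HKD accumulates by 1 + 0.0310×2 = 1.062000.
CIP: F = S · (grow CHF)/(grow HKD) = 0.08854 × 1.143600/1.062000 = 0.09534307 CHF per HKD.

0.095343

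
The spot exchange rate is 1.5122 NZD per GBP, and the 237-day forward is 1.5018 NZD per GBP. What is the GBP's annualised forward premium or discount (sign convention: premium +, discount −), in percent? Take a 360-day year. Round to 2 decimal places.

-1.04%

T = 237/360 years.
Period premium: (1.5018 − 1.5122)/1.5122 = -0.0068774.
Annualise by dividing by T: -0.0068774 / (237/360) = -0.010447 → -1.04%.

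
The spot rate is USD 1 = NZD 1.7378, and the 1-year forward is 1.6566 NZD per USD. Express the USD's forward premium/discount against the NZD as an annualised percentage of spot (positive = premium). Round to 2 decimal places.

T = 1 year.
(F − S)/S = (1.6566 − 1.7378)/1.7378 = -0.0467257.
Annualise by dividing by T: -0.0467257 / 1 = -0.046726 → -4.67%.

-4.67%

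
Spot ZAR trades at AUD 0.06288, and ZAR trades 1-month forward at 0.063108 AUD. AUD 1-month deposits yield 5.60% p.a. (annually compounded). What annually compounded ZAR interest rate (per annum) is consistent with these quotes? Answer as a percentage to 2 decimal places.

1.11%

T = 1/12 years.
F/S = 0.063108/0.06288 = 1.0036260 = (growth of AUD) / (growth of ZAR).
The AUD side grows by (1 + 0.0560)^(1/12) = 1.004551.
So the ZAR growth factor = 1.0009217.
Annualise: 1.0009217^(12/1) − 1 = 0.011117 = 1.11%.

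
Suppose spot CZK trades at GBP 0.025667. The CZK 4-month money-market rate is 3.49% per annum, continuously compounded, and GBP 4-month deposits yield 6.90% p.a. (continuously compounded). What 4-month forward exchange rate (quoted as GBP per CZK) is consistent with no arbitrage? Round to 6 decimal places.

0.025960

T = 4/12 years.
Growth of 1 GBP over T: e^(0.0690×4/12) = 1.0232665.
CZK growth factor: e^(0.0349×4/12) = 1.0117013.
Forward (GBP per CZK) = 0.025667 × 1.0232665 / 1.0117013 = 0.02596041.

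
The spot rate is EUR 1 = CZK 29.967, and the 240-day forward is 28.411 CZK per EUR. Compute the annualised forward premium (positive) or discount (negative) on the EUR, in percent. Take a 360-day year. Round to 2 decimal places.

T = 240/360 years.
Period premium: (28.411 − 29.967)/29.967 = -0.0519238.
×(1/T) gives -7.79% p.a.

-7.79%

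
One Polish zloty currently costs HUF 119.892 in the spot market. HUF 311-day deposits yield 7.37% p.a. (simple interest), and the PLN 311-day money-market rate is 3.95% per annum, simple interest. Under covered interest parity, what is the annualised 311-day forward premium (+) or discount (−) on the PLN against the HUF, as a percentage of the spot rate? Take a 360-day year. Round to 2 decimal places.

+3.31%

T = 311/360 years.
No-arbitrage forward: 119.892 × 1.0636686 / 1.0341236 = 123.317325 HUF/PLN.
(F − S)/S ÷ T = (123.317325 − 119.892)/119.892/(311/360) = 0.033071 → 3.31%.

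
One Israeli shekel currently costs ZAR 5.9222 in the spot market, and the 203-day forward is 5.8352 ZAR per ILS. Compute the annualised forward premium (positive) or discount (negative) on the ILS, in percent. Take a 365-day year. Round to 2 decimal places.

-2.64%

T = 203/365 years.
Period premium: (5.8352 − 5.9222)/5.9222 = -0.0146905.
×(1/T) gives -2.64% p.a.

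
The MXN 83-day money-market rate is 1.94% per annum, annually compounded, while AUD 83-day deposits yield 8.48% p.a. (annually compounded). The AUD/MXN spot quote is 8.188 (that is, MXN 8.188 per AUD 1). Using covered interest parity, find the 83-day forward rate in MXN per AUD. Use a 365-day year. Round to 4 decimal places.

T = 83/365 years.
MXN growth factor: (1 + 0.0194)^(83/365) = 1.0043788.
Growth of 1 AUD over T: (1 + 0.0848)^(83/365) = 1.0186815.
CIP: F = S · (grow MXN)/(grow AUD) = 8.188 × 1.0043788/1.0186815 = 8.073037 MXN per AUD.

8.0730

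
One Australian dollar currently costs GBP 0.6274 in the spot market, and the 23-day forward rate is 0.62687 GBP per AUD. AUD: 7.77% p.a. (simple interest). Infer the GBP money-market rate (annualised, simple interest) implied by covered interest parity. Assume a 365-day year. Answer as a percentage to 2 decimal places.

T = 23/365 years.
CIP gives F = S · g_GBP/g_AUD, so g_GBP/g_AUD = 0.62687/0.6274 = 0.9991552.
The AUD side grows by 1 + 0.0777×23/365 = 1.0048962.
That pins the GBP growth at 1.0040473.
r = (1.0040473 − 1)/(23/365) = 0.064229 → 6.42%.

6.42%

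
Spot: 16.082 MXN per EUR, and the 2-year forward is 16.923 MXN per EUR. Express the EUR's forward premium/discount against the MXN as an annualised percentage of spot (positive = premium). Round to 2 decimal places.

+2.61%

T = 2 years.
Period premium: (16.923 − 16.082)/16.082 = 0.0522945.
Annualise by dividing by T: 0.0522945 / 2 = 0.026147 → 2.61%.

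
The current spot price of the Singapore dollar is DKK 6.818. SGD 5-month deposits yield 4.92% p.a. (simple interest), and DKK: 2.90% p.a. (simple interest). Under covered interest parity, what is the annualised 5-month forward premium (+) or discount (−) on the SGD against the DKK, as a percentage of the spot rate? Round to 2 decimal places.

-1.98%

T = 5/12 years.
CIP forward (DKK per SGD) = 6.818 × 1.0120833/1.020500 = 6.761768.
(F − S)/S ÷ T = (6.761768 − 6.818)/6.818/(5/12) = -0.019794 → -1.98%.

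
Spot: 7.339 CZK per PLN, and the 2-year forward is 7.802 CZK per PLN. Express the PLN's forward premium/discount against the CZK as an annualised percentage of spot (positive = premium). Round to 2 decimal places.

+3.15%

T = 2 years.
(F − S)/S = (7.802 − 7.339)/7.339 = 0.0630876.
Per annum: 0.0630876 / 2 = 0.031544 = 3.15%.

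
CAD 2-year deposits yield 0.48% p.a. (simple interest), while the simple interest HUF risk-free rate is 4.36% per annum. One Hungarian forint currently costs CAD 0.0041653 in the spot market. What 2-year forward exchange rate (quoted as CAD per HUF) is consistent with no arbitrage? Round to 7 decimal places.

T = 2 years.
CAD growth factor: 1 + 0.0048×2 = 1.009600.
Growth of 1 HUF over T: 1 + 0.0436×2 = 1.087200.
Forward (CAD per HUF) = 0.0041653 × 1.009600 / 1.087200 = 0.003867997.

0.0038680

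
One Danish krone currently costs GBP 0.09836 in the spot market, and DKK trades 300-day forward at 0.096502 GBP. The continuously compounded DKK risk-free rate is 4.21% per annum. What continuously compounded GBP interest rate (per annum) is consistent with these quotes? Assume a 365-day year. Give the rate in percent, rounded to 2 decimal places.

T = 300/365 years.
By CIP, F/S equals the GBP-to-DKK growth ratio: 0.096502/0.09836 = 0.9811102.
DKK growth factor: e^(0.0421×300/365) = 1.0352084.
Hence g_GBP = 1.0156535.
Take logs: ln 1.0156535 / (300/365) = 0.018898, so 1.89%.

1.89%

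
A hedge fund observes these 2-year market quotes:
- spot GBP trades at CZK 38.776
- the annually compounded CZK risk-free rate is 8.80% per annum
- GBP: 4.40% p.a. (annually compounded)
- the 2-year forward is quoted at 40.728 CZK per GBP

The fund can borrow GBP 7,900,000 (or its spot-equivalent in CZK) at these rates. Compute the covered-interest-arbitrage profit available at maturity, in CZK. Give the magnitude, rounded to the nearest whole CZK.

T = 2 years.
Keep in GBP, deliver into the forward: 7,900,000·1.089936·40.728 = CZK 350,688,215.92.
Swap to CZK now, deposit: 7,900,000·38.776·1.183744 = CZK 362,616,773.02.
The quoted forward undervalues GBP, so borrow GBP, convert to CZK at spot, deposit the CZK at 8.80%, and buy GBP forward at 40.728 to cover the loan.
Arbitrage profit = |350,688,215.92 − 362,616,773.02| = CZK 11,928,557.

CZK 11,928,557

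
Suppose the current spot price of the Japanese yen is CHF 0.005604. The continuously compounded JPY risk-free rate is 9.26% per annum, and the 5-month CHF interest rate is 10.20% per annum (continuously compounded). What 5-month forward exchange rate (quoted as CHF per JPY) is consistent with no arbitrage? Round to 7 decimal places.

T = 5/12 years.
CHF growth factor: e^(0.1020×5/12) = 1.0434161.
Growth of 1 JPY over T: e^(0.0926×5/12) = 1.0393373.
So F = 0.005604 × 1.0434161 / 1.0393373 = 0.005625992 (CHF/JPY).

0.0056260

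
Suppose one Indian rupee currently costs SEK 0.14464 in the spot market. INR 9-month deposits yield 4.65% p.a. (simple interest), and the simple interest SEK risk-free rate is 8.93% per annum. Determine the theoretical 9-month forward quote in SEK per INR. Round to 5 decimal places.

0.14913

T = 9/12 years.
SEK growth factor: 1 + 0.0893×9/12 = 1.066975.
INR accumulates by 1 + 0.0465×9/12 = 1.034875.
CIP: F = S · (grow SEK)/(grow INR) = 0.14464 × 1.066975/1.034875 = 0.1491265 SEK per INR.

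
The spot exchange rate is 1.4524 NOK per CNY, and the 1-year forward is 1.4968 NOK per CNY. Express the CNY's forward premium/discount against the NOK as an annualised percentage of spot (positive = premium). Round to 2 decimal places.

T = 1 year.
CNY trades forward at +3.05701% vs spot over the period.
×(1/T) gives 3.06% p.a.

+3.06%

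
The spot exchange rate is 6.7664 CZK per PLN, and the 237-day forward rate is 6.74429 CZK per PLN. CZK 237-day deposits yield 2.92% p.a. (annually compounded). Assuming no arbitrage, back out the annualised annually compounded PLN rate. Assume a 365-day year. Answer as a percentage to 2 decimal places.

3.44%

T = 237/365 years.
By CIP, F/S equals the CZK-to-PLN growth ratio: 6.74429/6.7664 = 0.9967324.
The CZK side grows by (1 + 0.0292)^(237/365) = 1.0188642.
That pins the PLN growth at 1.0222044.
r = 1.0222044^(365/237) − 1 = 0.034401 → 3.44%.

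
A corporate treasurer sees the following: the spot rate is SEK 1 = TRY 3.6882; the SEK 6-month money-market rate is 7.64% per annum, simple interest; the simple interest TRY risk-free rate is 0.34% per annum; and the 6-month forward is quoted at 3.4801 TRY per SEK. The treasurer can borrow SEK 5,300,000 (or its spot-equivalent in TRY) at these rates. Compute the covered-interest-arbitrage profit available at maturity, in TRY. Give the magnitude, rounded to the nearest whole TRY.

TRY 431,580

T = 6/12 years.
Route A — deposit SEK, sell forward: 5,300,000 × 1.038200 × 3.4801 = TRY 19,149,111.05.
Route B — convert at spot, deposit TRY: 5,300,000 × 3.6882 × 1.001700 = TRY 19,580,690.68.
The quoted forward undervalues SEK, so borrow SEK, convert to TRY at spot, deposit the TRY at 0.34%, and buy SEK forward at 3.4801 to cover the loan.
Profit = 19,580,690.68 − 19,149,111.05 = TRY 431,580.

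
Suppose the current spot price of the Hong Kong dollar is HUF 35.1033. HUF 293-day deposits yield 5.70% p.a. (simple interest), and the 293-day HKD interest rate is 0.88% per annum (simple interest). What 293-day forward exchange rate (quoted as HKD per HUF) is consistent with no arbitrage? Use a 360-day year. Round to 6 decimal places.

T = 293/360 years.
HUF accumulates by 1 + 0.0570×293/360 = 1.0463917.
HKD accumulates by 1 + 0.0088×293/360 = 1.0071622.
So F = 35.1033 × 1.0463917 / 1.0071622 = 36.47059 (HUF/HKD).
Quoted the other way: 1/36.47059 = 0.027419 HKD per HUF.

0.027419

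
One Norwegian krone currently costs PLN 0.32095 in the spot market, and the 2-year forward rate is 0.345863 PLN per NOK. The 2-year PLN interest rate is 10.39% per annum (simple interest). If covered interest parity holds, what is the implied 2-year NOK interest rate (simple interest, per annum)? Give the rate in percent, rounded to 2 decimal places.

T = 2 years.
CIP gives F = S · g_PLN/g_NOK, so g_PLN/g_NOK = 0.345863/0.32095 = 1.0776227.
The PLN side grows by 1 + 0.1039×2 = 1.207800.
So the NOK growth factor = 1.1208004.
r = (1.1208004 − 1)/2 = 0.060400 → 6.04%.

6.04%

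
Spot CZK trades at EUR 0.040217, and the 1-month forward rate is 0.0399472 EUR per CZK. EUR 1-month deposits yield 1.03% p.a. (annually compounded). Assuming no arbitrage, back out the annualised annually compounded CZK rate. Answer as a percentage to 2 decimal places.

9.53%

T = 1/12 years.
F/S = 0.0399472/0.040217 = 0.9932914 = (growth of EUR) / (growth of CZK).
EUR growth factor: (1 + 0.0103)^(1/12) = 1.0008543.
So the CZK growth factor = 1.007614.
Annualise: 1.007614^(12/1) − 1 = 0.095293 = 9.53%.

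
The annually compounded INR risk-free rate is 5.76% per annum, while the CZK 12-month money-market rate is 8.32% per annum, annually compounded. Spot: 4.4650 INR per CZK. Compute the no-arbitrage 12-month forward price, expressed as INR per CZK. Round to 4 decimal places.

T = 1 year.
INR accumulates by (1 + 0.0576)^1 = 1.057600.
CZK accumulates by (1 + 0.0832)^1 = 1.083200.
So F = 4.465 × 1.057600 / 1.083200 = 4.359476 (INR/CZK).

4.3595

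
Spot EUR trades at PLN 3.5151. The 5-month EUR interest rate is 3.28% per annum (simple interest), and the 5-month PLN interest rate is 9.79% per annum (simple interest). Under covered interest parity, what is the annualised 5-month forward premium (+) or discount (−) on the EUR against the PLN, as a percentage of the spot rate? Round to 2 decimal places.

T = 5/12 years.
CIP forward (PLN per EUR) = 3.5151 × 1.0407917/1.0136667 = 3.6091616.
(F − S)/S ÷ T = (3.6091616 − 3.5151)/3.5151/(5/12) = 0.064222 → 6.42%.

+6.42%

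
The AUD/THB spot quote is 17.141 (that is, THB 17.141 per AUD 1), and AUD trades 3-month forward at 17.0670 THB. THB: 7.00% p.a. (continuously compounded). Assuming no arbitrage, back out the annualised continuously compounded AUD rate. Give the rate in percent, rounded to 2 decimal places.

8.73%

T = 3/12 years.
CIP gives F = S · g_THB/g_AUD, so g_THB/g_AUD = 17.067/17.141 = 0.9956829.
THB growth factor: e^(0.0700×3/12) = 1.017654.
That pins the AUD growth at 1.0220664.
Take logs: ln 1.0220664 / (3/12) = 0.087306, so 8.73%.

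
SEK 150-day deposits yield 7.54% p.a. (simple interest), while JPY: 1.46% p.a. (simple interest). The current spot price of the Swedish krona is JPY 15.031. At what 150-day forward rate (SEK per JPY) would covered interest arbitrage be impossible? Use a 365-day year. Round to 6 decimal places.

0.068182

T = 150/365 years.
JPY accumulates by 1 + 0.0146×150/365 = 1.006000.
SEK accumulates by 1 + 0.0754×150/365 = 1.0309863.
Forward (JPY per SEK) = 15.031 × 1.006000 / 1.0309863 = 14.66672.
Quoted the other way: 1/14.66672 = 0.068182 SEK per JPY.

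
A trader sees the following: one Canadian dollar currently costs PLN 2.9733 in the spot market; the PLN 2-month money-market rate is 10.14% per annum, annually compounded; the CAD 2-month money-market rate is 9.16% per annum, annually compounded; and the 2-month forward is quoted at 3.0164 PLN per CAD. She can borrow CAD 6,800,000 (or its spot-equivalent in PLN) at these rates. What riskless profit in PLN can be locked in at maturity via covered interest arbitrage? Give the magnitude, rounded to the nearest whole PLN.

PLN 266,809

T = 2/12 years.
Route A — deposit CAD, sell forward: 6,800,000 × 1.014714628 × 3.0164 = PLN 20,813,339.39.
Route B — convert at spot, deposit PLN: 6,800,000 × 2.9733 × 1.0162272712 = PLN 20,546,530.11.
The quoted forward overvalues CAD, so borrow PLN, buy CAD at spot, deposit the CAD at 9.16%, and sell the proceeds forward at 3.0164.
The gap between the two covered legs is PLN 266,809.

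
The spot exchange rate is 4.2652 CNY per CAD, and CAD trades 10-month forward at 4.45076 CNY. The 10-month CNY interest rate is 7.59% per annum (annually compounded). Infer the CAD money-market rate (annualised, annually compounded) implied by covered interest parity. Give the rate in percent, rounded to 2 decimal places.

T = 10/12 years.
F/S = 4.45076/4.2652 = 1.0435056 = (growth of CNY) / (growth of CAD).
CNY growth factor: (1 + 0.0759)^(10/12) = 1.0628613.
Hence g_CAD = 1.0185487.
Annualise: 1.0185487^(12/10) − 1 = 0.022300 = 2.23%.

2.23%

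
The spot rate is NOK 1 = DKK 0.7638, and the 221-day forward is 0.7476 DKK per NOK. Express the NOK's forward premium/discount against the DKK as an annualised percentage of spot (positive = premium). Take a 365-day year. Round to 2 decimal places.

T = 221/365 years.
(F − S)/S = (0.7476 − 0.7638)/0.7638 = -0.0212097.
Per annum: -0.0212097 / (221/365) = -0.035030 = -3.50%.

-3.50%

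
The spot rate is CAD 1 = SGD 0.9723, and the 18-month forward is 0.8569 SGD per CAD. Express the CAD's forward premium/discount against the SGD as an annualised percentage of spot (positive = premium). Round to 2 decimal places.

-7.91%

T = 18/12 years.
CAD trades forward at -11.86876% vs spot over the period.
Annualise by dividing by T: -0.1186876 / (18/12) = -0.079125 → -7.91%.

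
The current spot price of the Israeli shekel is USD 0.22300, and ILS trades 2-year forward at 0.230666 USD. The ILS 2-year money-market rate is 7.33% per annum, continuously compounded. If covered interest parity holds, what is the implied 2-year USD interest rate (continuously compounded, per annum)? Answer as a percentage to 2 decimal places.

9.02%

T = 2 years.
F/S = 0.230666/0.223 = 1.0343767 = (growth of USD) / (growth of ILS).
The ILS side grows by e^(0.0733×2) = 1.1578907.
That pins the USD growth at 1.1976952.
r = ln(1.1976952)/2 = 0.090200 → 9.02%.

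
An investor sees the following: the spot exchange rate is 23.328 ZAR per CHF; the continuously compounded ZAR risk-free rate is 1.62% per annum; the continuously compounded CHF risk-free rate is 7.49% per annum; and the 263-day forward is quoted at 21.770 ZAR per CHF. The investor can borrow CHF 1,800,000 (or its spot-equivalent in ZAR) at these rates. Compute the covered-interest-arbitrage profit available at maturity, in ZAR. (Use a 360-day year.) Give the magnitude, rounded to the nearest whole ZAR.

T = 263/360 years.
Invest the CHF and cover forward: 1,800,000 × 1.0562433577 × 21.770 = ZAR 41,389,952.21.
Convert at spot and invest in ZAR: 1,800,000 × 23.328 × 1.0119053107 = ZAR 42,490,308.76.
The quoted forward undervalues CHF, so borrow CHF, convert to ZAR at spot, deposit the ZAR at 1.62%, and buy CHF forward at 21.770 to cover the loan.
Profit = 42,490,308.76 − 41,389,952.21 = ZAR 1,100,357.

ZAR 1,100,357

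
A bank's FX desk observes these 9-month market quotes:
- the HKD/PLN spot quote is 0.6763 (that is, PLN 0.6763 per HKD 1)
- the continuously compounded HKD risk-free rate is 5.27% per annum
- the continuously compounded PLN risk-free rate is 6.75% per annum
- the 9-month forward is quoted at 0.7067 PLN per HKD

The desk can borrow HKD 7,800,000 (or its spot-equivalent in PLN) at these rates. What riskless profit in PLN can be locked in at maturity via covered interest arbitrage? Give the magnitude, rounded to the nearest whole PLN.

T = 9/12 years.
Keep in HKD, deliver into the forward: 7,800,000·1.040316506·0.7067 = PLN 5,734,495.06.
Swap to PLN now, deposit: 7,800,000·0.6763·1.051928346 = PLN 5,549,069.30.
The quoted forward overvalues HKD, so borrow PLN, buy HKD at spot, deposit the HKD at 5.27%, and sell the proceeds forward at 0.7067.
The gap between the two covered legs is PLN 185,426.

PLN 185,426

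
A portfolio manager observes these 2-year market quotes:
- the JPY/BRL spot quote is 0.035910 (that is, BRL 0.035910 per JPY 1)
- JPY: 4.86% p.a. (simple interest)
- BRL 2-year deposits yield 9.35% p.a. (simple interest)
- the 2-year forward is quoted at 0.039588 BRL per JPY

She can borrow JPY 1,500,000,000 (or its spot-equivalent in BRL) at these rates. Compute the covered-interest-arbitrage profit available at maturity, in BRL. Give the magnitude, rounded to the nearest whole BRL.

BRL 1,216,175

T = 2 years.
Keep in JPY, deliver into the forward: 1,500,000,000·1.097200·0.039588 = BRL 65,153,930.40.
Swap to BRL now, deposit: 1,500,000,000·0.035910·1.187000 = BRL 63,937,755.00.
The quoted forward overvalues JPY, so borrow BRL, buy JPY at spot, deposit the JPY at 4.86%, and sell the proceeds forward at 0.039588.
Profit = 65,153,930.40 − 63,937,755.00 = BRL 1,216,175.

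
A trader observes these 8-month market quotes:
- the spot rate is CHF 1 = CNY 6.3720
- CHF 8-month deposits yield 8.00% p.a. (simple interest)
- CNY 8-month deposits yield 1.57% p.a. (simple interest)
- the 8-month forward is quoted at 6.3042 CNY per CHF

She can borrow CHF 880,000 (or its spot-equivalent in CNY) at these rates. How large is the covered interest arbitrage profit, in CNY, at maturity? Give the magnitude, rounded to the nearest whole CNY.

CNY 177,523

T = 8/12 years.
Keep in CHF, deliver into the forward: 880,000·1.053333333·6.3042 = CNY 5,843,573.12.
Swap to CNY now, deposit: 880,000·6.3720·1.010466667 = CNY 5,666,050.37.
The quoted forward overvalues CHF, so borrow CNY, buy CHF at spot, deposit the CHF at 8.00%, and sell the proceeds forward at 6.3042.
Arbitrage profit = |5,843,573.12 − 5,666,050.37| = CNY 177,523.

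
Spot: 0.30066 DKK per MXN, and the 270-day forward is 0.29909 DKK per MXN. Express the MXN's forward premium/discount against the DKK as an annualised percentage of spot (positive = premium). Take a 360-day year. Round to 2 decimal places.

-0.70%

T = 270/360 years.
(F − S)/S = (0.29909 − 0.30066)/0.30066 = -0.0052218.
Annualise by dividing by T: -0.0052218 / (270/360) = -0.006962 → -0.70%.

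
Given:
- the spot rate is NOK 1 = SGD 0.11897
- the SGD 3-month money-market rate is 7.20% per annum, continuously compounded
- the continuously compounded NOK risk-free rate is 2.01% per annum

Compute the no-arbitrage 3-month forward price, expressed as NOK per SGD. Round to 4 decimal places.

T = 3/12 years.
SGD growth factor: e^(0.0720×3/12) = 1.018163.
Growth of 1 NOK over T: e^(0.0201×3/12) = 1.0050376.
Forward (SGD per NOK) = 0.11897 × 1.018163 / 1.0050376 = 0.1205237.
Invert for NOK per SGD: 1 / 0.1205237 = 8.2971.

8.2971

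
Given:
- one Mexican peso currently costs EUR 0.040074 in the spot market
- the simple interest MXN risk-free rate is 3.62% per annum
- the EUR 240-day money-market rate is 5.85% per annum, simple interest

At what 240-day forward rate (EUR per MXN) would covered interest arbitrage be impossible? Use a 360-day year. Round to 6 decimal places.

0.040656

T = 240/360 years.
EUR growth factor: 1 + 0.0585×240/360 = 1.039000.
Growth of 1 MXN over T: 1 + 0.0362×240/360 = 1.0241333.
So F = 0.040074 × 1.039000 / 1.0241333 = 0.04065573 (EUR/MXN).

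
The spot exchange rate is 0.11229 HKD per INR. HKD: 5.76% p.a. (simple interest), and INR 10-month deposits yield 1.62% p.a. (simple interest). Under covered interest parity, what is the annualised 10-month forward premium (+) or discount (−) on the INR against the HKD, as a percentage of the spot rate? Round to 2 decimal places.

+4.08%

T = 10/12 years.
F = S · g_HKD/g_INR = 0.11229 × 1.048000/1.013500 = 0.11611240.
Annualised premium = (F − S)/S × (1/T) = (0.11611240 − 0.11229)/0.11229 ÷ (10/12) = 4.08%.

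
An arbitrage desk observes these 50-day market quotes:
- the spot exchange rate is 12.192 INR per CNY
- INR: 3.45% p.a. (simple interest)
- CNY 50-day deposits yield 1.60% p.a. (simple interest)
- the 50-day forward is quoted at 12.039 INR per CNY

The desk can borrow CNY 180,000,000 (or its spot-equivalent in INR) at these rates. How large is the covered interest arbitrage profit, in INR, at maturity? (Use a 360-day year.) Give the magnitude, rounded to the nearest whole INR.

INR 33,240,000

T = 50/360 years.
Keep in CNY, deliver into the forward: 180,000,000·1.002222222222·12.039 = INR 2,171,835,600.00.
Swap to INR now, deposit: 180,000,000·12.192·1.004791666667 = INR 2,205,075,600.00.
The quoted forward undervalues CNY, so borrow CNY, convert to INR at spot, deposit the INR at 3.45%, and buy CNY forward at 12.039 to cover the loan.
Profit = 2,205,075,600.00 − 2,171,835,600.00 = INR 33,240,000.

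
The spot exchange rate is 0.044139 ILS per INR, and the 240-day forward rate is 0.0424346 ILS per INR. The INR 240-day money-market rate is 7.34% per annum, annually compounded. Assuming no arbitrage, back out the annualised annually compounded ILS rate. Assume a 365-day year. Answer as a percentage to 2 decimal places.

T = 240/365 years.
CIP gives F = S · g_ILS/g_INR, so g_ILS/g_INR = 0.0424346/0.044139 = 0.9613856.
INR growth factor: (1 + 0.0734)^(240/365) = 1.0476755.
That pins the ILS growth at 1.0072201.
Annualise: 1.0072201^(365/240) − 1 = 0.011001 = 1.10%.

1.10%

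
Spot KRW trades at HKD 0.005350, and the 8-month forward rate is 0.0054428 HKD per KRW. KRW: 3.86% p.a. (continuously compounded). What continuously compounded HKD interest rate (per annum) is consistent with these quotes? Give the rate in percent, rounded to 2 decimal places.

6.44%

T = 8/12 years.
By CIP, F/S equals the HKD-to-KRW growth ratio: 0.0054428/0.00535 = 1.0173458.
The KRW side grows by e^(0.0386×8/12) = 1.0260673.
Hence g_HKD = 1.0438653.
Take logs: ln 1.0438653 / (8/12) = 0.064396, so 6.44%.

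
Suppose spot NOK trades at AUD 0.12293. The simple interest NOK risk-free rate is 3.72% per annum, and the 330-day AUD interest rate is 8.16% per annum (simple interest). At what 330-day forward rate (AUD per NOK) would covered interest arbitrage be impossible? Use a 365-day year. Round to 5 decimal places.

0.12770

T = 330/365 years.
AUD accumulates by 1 + 0.0816×330/365 = 1.0737753.
NOK accumulates by 1 + 0.0372×330/365 = 1.0336329.
So F = 0.12293 × 1.0737753 / 1.0336329 = 0.1277041 (AUD/NOK).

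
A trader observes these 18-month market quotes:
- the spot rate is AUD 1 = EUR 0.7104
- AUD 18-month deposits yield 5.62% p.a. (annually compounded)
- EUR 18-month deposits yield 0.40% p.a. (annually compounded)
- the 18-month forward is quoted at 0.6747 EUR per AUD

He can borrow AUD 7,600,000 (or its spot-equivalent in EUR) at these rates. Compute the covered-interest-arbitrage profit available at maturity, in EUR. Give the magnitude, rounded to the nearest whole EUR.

EUR 134,538

T = 18/12 years.
Route A — deposit AUD, sell forward: 7,600,000 × 1.085473548 × 0.6747 = EUR 5,566,004.42.
Route B — convert at spot, deposit EUR: 7,600,000 × 0.7104 × 1.006005996 = EUR 5,431,466.61.
The quoted forward overvalues AUD, so borrow EUR, buy AUD at spot, deposit the AUD at 5.62%, and sell the proceeds forward at 0.6747.
Arbitrage profit = |5,566,004.42 − 5,431,466.61| = EUR 134,538.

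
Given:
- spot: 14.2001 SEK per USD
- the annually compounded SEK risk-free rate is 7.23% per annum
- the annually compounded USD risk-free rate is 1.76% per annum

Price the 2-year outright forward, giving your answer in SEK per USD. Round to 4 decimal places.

T = 2 years.
SEK accumulates by (1 + 0.0723)^2 = 1.14982729.
USD growth factor: (1 + 0.0176)^2 = 1.03550976.
So F = 14.2001 × 1.14982729 / 1.03550976 = 15.767753 (SEK/USD).

15.7678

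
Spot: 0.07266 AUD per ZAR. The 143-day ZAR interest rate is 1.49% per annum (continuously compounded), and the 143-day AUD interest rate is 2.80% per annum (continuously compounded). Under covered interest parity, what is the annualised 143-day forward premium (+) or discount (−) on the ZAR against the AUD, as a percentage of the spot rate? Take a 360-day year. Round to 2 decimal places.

+1.31%

T = 143/360 years.
CIP forward (AUD per ZAR) = 0.07266 × 1.0111843/1.0059362 = 0.07303908.
(F − S)/S ÷ T = (0.07303908 − 0.07266)/0.07266/(143/360) = 0.013134 → 1.31%.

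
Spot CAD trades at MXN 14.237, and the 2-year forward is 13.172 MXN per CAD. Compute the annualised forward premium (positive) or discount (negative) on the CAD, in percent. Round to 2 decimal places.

T = 2 years.
(F − S)/S = (13.172 − 14.237)/14.237 = -0.0748051.
Annualise by dividing by T: -0.0748051 / 2 = -0.037403 → -3.74%.

-3.74%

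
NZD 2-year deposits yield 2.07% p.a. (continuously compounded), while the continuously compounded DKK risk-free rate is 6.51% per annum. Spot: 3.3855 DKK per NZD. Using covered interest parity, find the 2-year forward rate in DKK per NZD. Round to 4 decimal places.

3.6999

T = 2 years.
DKK accumulates by e^(0.0651×2) = 1.1390562.
NZD growth factor: e^(0.0207×2) = 1.0422689.
CIP: F = S · (grow DKK)/(grow NZD) = 3.3855 × 1.1390562/1.0422689 = 3.699885 DKK per NZD.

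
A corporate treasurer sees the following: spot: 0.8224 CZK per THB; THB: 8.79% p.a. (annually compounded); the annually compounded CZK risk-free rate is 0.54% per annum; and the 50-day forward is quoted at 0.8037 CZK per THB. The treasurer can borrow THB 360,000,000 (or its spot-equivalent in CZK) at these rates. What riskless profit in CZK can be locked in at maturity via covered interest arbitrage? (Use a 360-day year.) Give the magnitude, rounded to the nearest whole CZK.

T = 50/360 years.
Keep in THB, deliver into the forward: 360,000,000·1.01177001009·0.8037 = CZK 292,737,440.56.
Swap to CZK now, deposit: 360,000,000·0.8224·1.00074826207 = CZK 296,285,533.46.
The quoted forward undervalues THB, so borrow THB, convert to CZK at spot, deposit the CZK at 0.54%, and buy THB forward at 0.8037 to cover the loan.
Arbitrage profit = |292,737,440.56 − 296,285,533.46| = CZK 3,548,093.

CZK 3,548,093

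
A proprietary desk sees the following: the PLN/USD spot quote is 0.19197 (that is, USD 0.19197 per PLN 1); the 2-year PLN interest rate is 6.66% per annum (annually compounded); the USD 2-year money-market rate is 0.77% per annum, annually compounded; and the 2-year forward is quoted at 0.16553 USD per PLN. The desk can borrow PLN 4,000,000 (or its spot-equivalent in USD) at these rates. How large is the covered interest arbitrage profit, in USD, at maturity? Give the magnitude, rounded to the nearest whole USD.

T = 2 years.
Keep in PLN, deliver into the forward: 4,000,000·1.13763556·0.16553 = USD 753,251.26.
Swap to USD now, deposit: 4,000,000·0.19197·1.01545929 = USD 779,750.88.
The quoted forward undervalues PLN, so borrow PLN, convert to USD at spot, deposit the USD at 0.77%, and buy PLN forward at 0.16553 to cover the loan.
Arbitrage profit = |753,251.26 − 779,750.88| = USD 26,500.

USD 26,500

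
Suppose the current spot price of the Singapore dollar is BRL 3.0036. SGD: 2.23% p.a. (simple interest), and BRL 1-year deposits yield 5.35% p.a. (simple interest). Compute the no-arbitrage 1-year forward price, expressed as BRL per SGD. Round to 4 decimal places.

T = 1 year.
BRL accumulates by 1 + 0.0535×1 = 1.053500.
SGD accumulates by 1 + 0.0223×1 = 1.022300.
So F = 3.0036 × 1.053500 / 1.022300 = 3.095268 (BRL/SGD).

3.0953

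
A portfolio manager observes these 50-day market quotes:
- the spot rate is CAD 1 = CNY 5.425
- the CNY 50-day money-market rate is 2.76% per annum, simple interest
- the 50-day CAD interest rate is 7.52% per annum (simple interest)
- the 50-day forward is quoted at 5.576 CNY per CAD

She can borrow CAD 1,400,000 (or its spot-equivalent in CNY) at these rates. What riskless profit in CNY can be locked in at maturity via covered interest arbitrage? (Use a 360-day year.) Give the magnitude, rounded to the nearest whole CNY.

CNY 263,819

T = 50/360 years.
Keep in CAD, deliver into the forward: 1,400,000·1.010444444·5.576 = CNY 7,887,933.51.
Swap to CNY now, deposit: 1,400,000·5.425·1.003833333 = CNY 7,624,114.16.
The quoted forward overvalues CAD, so borrow CNY, buy CAD at spot, deposit the CAD at 7.52%, and sell the proceeds forward at 5.576.
Profit = 7,887,933.51 − 7,624,114.16 = CNY 263,819.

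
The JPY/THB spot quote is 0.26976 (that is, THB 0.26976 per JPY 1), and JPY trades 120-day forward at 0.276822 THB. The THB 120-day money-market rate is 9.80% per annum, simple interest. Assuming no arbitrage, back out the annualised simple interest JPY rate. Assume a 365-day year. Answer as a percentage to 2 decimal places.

T = 120/365 years.
F/S = 0.276822/0.26976 = 1.0261788 = (growth of THB) / (growth of JPY).
The THB side grows by 1 + 0.0980×120/365 = 1.0322192.
That pins the JPY growth at 1.0058863.
r = (1.0058863 − 1)/(120/365) = 0.017904 → 1.79%.

1.79%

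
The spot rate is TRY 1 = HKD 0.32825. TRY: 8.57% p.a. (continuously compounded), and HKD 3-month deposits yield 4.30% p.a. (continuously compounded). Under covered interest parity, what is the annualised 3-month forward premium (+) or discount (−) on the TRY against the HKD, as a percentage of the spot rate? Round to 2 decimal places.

T = 3/12 years.
F = S · g_HKD/g_TRY = 0.32825 × 1.010808/1.0216562 = 0.32476456.
(F − S)/S ÷ T = (0.32476456 − 0.32825)/0.32825/(3/12) = -0.042473 → -4.25%.

-4.25%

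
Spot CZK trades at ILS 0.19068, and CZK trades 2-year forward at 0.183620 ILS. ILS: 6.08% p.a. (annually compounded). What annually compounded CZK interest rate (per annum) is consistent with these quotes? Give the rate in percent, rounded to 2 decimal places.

T = 2 years.
F/S = 0.18362/0.19068 = 0.9629746 = (growth of ILS) / (growth of CZK).
ILS growth factor: (1 + 0.0608)^2 = 1.1252966.
That pins the CZK growth at 1.1685631.
Annualise: 1.1685631^(1/2) − 1 = 0.081001 = 8.10%.

8.10%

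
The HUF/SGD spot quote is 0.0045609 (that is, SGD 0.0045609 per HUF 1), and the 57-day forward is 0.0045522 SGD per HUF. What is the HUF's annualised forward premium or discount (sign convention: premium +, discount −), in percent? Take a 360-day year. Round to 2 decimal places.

T = 57/360 years.
HUF trades forward at -0.19075% vs spot over the period.
Annualise by dividing by T: -0.0019075 / (57/360) = -0.012047 → -1.20%.

-1.20%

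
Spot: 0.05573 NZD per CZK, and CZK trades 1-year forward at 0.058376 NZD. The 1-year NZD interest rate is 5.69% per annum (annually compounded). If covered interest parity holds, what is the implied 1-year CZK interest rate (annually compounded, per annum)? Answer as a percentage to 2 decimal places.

T = 1 year.
F/S = 0.058376/0.05573 = 1.0474789 = (growth of NZD) / (growth of CZK).
NZD growth factor: (1 + 0.0569)^1 = 1.056900.
So the CZK growth factor = 1.0089941.
Annualise: 1.0089941^(1/1) − 1 = 0.008994 = 0.90%.

0.90%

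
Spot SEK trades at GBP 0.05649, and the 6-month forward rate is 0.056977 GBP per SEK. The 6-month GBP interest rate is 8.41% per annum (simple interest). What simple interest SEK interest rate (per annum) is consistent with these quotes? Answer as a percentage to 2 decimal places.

6.63%

T = 6/12 years.
CIP gives F = S · g_GBP/g_SEK, so g_GBP/g_SEK = 0.056977/0.05649 = 1.0086210.
GBP growth factor: 1 + 0.0841×6/12 = 1.042050.
So the SEK growth factor = 1.0331433.
(1.0331433 − 1)/T = 0.066287, i.e. 6.63%.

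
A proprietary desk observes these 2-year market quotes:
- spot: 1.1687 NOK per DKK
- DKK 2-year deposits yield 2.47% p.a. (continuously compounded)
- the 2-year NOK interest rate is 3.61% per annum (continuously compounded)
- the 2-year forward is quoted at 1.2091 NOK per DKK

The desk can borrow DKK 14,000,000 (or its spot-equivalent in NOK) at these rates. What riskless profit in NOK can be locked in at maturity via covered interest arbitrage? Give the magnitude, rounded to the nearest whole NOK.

NOK 197,800

T = 2 years.
Invest the DKK and cover forward: 14,000,000 × 1.0506405229 × 1.2091 = NOK 17,784,612.39.
Convert at spot and invest in NOK: 14,000,000 × 1.1687 × 1.0748702966 = NOK 17,586,812.82.
The quoted forward overvalues DKK, so borrow NOK, buy DKK at spot, deposit the DKK at 2.47%, and sell the proceeds forward at 1.2091.
Arbitrage profit = |17,784,612.39 − 17,586,812.82| = NOK 197,800.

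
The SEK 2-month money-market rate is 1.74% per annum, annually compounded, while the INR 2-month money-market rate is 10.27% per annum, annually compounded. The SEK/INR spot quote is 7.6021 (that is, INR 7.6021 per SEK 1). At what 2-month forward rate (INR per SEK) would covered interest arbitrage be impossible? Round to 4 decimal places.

T = 2/12 years.
INR accumulates by (1 + 0.1027)^(2/12) = 1.0164271.
SEK growth factor: (1 + 0.0174)^(2/12) = 1.0028792.
Forward (INR per SEK) = 7.6021 × 1.0164271 / 1.0028792 = 7.704797.

7.7048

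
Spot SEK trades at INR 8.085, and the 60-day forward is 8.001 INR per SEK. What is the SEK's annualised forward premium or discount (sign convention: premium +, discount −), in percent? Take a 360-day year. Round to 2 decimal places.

T = 60/360 years.
Period premium: (8.001 − 8.085)/8.085 = -0.0103896.
Annualise by dividing by T: -0.0103896 / (60/360) = -0.062338 → -6.23%.

-6.23%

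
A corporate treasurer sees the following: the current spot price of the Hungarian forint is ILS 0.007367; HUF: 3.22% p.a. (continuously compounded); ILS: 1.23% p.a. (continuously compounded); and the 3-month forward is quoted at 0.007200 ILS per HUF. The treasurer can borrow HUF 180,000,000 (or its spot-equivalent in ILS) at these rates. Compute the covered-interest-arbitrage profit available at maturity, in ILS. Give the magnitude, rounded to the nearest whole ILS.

T = 3/12 years.
Invest the HUF and cover forward: 180,000,000 × 1.008082488 × 0.007200 = ILS 1,306,474.90.
Convert at spot and invest in ILS: 180,000,000 × 0.007367 × 1.003079733 = ILS 1,330,143.91.
The quoted forward undervalues HUF, so borrow HUF, convert to ILS at spot, deposit the ILS at 1.23%, and buy HUF forward at 0.007200 to cover the loan.
Profit = 1,330,143.91 − 1,306,474.90 = ILS 23,669.

ILS 23,669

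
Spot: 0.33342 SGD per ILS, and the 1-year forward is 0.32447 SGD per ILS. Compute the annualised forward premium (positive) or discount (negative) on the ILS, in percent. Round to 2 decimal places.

T = 1 year.
(F − S)/S = (0.32447 − 0.33342)/0.33342 = -0.0268430.
Per annum: -0.0268430 / 1 = -0.026843 = -2.68%.

-2.68%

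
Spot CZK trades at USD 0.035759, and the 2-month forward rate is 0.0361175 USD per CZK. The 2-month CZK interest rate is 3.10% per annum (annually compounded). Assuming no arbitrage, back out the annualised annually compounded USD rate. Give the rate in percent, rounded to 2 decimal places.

9.46%

T = 2/12 years.
CIP gives F = S · g_USD/g_CZK, so g_USD/g_CZK = 0.0361175/0.035759 = 1.0100254.
The CZK side grows by (1 + 0.0310)^(2/12) = 1.0051012.
Hence g_USD = 1.0151777.
r = 1.0151777^(12/2) − 1 = 0.094592 → 9.46%.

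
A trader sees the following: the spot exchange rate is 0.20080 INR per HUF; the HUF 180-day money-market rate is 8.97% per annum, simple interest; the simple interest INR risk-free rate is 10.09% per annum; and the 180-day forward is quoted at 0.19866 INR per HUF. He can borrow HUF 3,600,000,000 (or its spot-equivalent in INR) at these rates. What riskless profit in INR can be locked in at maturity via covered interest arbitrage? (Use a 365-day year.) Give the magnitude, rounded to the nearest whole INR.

INR 12,037,465

T = 180/365 years.
Route A — deposit HUF, sell forward: 3,600,000,000 × 1.04423561644 × 0.19866 = INR 746,812,251.22.
Route B — convert at spot, deposit INR: 3,600,000,000 × 0.20080 × 1.04975890411 = INR 758,849,716.60.
The quoted forward undervalues HUF, so borrow HUF, convert to INR at spot, deposit the INR at 10.09%, and buy HUF forward at 0.19866 to cover the loan.
Profit = 758,849,716.60 − 746,812,251.22 = INR 12,037,465.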